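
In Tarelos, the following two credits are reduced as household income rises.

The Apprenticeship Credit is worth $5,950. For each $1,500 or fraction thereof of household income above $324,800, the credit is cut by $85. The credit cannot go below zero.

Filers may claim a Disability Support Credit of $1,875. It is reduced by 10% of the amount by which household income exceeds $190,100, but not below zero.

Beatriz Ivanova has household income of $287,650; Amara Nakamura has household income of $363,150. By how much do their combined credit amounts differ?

$2,210

Beatriz ($287,650): Apprenticeship Credit: $287,650 is at or below the $324,800 threshold, so the full $5,950 applies. Disability Support Credit: 10% of the $97,550 excess over $190,100 is $9,755 ≥ base, so the credit is $0. total $5,950 + $0 = $5,950
Amara ($363,150): Apprenticeship Credit: income exceeds $324,800 by $38,350, which is 26 full-or-partial $1,500 increments; reduction = 26 × $85 = $2,210, leaving $3,740. Disability Support Credit: 10% of the $173,050 excess over $190,100 is $17,305 ≥ base, so the credit is $0. total $3,740 + $0 = $3,740
Difference: |$5,950 − $3,740| = $2,210.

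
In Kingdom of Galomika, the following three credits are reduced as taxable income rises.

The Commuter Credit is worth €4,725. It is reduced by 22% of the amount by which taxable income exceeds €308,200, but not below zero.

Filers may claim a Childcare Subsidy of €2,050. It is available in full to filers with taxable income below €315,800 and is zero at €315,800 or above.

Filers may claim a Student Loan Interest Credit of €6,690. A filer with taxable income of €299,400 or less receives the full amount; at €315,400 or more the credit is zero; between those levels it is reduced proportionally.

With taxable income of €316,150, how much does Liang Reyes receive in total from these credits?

€2,976

Commuter Credit: 22% of the €7,950 excess over €308,200 is €1,749; credit = €4,725 − €1,749 = €2,976.
Childcare Subsidy: €316,150 meets or exceeds the €315,800 cutoff, so the credit is €0.
Student Loan Interest Credit: €316,150 is at or above €315,400, so the credit is €0.
Total: €2,976 + €0 + €0 = €2,976.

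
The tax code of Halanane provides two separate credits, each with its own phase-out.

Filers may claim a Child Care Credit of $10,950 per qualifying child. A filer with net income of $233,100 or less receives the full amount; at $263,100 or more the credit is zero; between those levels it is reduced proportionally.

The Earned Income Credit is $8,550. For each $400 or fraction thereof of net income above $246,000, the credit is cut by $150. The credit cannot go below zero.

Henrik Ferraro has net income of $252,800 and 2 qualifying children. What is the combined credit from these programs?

Child Care Credit: base = 2 × $10,950 = $21,900. $252,800 is $19,700 into a $30,000 phase-out range, leaving 10,300/30,000 of the credit: $21,900 × 10,300/30,000 = $7,519.
Earned Income Credit: income exceeds $246,000 by $6,800, which is 17 full-or-partial $400 increments; reduction = 17 × $150 = $2,550, leaving $6,000.
Total: $7,519 + $6,000 = $13,519.

$13,519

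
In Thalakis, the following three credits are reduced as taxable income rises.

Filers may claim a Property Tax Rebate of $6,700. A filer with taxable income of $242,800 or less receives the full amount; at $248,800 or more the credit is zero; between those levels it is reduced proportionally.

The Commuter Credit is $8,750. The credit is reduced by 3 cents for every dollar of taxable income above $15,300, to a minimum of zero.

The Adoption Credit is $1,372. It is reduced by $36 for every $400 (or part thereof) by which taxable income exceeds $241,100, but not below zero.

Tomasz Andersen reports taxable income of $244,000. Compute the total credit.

Property Tax Rebate: $244,000 is $1,200 into a $6,000 phase-out range, leaving 4,800/6,000 of the credit: $6,700 × 4,800/6,000 = $5,360.
Commuter Credit: 3% of the $228,700 excess over $15,300 is $6,861; credit = $8,750 − $6,861 = $1,889.
Adoption Credit: income exceeds $241,100 by $2,900, which is 8 full-or-partial $400 increments; reduction = 8 × $36 = $288, leaving $1,084.
Total: $5,360 + $1,889 + $1,084 = $8,333.

$8,333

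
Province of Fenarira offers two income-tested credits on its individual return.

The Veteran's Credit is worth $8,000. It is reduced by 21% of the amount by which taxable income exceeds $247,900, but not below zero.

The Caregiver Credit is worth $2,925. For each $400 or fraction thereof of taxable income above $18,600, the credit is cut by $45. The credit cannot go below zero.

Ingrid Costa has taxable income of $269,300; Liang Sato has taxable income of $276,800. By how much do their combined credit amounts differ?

Ingrid ($269,300): Veteran's Credit: 21% of the $21,400 excess over $247,900 is $4,494; credit = $8,000 − $4,494 = $3,506. Caregiver Credit: income exceeds $18,600 by $250,700 → 627 increments × $45 = $28,215 ≥ base, so the credit is $0. total $3,506 + $0 = $3,506
Liang ($276,800): Veteran's Credit: 21% of the $28,900 excess over $247,900 is $6,069; credit = $8,000 − $6,069 = $1,931. Caregiver Credit: income exceeds $18,600 by $258,200 → 646 increments × $45 = $29,070 ≥ base, so the credit is $0. total $1,931 + $0 = $1,931
Difference: |$3,506 − $1,931| = $1,575.

$1,575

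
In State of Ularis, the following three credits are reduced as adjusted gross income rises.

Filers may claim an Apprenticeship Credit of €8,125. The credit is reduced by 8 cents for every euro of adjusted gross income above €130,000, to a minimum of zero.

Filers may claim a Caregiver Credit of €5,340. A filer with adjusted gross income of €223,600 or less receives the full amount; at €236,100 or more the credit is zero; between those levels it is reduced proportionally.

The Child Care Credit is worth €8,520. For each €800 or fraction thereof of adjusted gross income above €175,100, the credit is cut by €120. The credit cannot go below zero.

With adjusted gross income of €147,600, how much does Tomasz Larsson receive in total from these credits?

Apprenticeship Credit: 8% of the €17,600 excess over €130,000 is €1,408; credit = €8,125 − €1,408 = €6,717.
Caregiver Credit: €147,600 is at or below the €223,600 threshold, so the full €5,340 applies.
Child Care Credit: €147,600 is at or below the €175,100 threshold, so the full €8,520 applies.
Total: €6,717 + €5,340 + €8,520 = €20,577.

€20,577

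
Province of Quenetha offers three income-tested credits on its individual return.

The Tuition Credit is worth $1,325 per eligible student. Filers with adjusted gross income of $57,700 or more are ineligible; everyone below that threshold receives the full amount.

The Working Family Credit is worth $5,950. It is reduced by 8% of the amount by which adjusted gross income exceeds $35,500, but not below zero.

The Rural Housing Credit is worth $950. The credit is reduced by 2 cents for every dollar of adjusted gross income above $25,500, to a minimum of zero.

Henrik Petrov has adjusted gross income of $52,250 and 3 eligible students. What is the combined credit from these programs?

Tuition Credit: base = 3 × $1,325 = $3,975. $52,250 is below the $57,700 cutoff, so the full $3,975 applies.
Working Family Credit: 8% of the $16,750 excess over $35,500 is $1,340; credit = $5,950 − $1,340 = $4,610.
Rural Housing Credit: 2% of the $26,750 excess over $25,500 is $535; credit = $950 − $535 = $415.
Total: $3,975 + $4,610 + $415 = $9,000.

$9,000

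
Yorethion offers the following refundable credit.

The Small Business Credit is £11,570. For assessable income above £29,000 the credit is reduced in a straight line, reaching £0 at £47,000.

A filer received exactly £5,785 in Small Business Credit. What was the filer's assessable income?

£5,785 is 5,785/11,570 of the full £11,570, so 5,785/11,570 of the £18,000 range has been used: income = £29,000 + £18,000 × 5,785/11,570 = £38,000.

£38,000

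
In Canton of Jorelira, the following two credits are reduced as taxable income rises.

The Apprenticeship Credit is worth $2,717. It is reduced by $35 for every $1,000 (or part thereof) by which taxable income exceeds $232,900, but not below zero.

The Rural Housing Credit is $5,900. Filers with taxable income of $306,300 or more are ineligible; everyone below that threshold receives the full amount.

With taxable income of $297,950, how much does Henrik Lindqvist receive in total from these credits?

$6,307

Apprenticeship Credit: income exceeds $232,900 by $65,050, which is 66 full-or-partial $1,000 increments; reduction = 66 × $35 = $2,310, leaving $407.
Rural Housing Credit: $297,950 is below the $306,300 cutoff, so the full $5,900 applies.
Total: $407 + $5,900 = $6,307.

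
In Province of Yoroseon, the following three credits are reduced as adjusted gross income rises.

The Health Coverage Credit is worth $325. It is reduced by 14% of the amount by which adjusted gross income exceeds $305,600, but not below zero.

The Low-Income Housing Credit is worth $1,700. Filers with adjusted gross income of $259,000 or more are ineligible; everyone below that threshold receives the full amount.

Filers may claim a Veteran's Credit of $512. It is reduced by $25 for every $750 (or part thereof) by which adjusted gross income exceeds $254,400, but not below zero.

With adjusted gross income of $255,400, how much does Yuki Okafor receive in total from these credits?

Health Coverage Credit: $255,400 is at or below the $305,600 threshold, so the full $325 applies.
Low-Income Housing Credit: $255,400 is below the $259,000 cutoff, so the full $1,700 applies.
Veteran's Credit: income exceeds $254,400 by $1,000, which is 2 full-or-partial $750 increments; reduction = 2 × $25 = $50, leaving $462.
Total: $325 + $1,700 + $462 = $2,487.

$2,487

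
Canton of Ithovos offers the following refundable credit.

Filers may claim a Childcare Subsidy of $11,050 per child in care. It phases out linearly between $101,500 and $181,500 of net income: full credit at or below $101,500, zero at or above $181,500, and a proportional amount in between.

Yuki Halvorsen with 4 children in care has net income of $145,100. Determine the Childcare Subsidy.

$20,111

Childcare Subsidy: base = 4 × $11,050 = $44,200. $145,100 is $43,600 into a $80,000 phase-out range, leaving 36,400/80,000 of the credit: $44,200 × 36,400/80,000 = $20,111.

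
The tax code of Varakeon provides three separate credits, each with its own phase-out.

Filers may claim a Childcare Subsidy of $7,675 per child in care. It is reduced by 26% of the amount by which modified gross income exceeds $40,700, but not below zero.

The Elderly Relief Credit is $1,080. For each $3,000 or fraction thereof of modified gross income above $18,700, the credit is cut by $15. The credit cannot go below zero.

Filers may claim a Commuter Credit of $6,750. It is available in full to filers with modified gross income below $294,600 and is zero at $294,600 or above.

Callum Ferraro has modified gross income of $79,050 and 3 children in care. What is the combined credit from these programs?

$20,569

Childcare Subsidy: base = 3 × $7,675 = $23,025. 26% of the $38,350 excess over $40,700 is $9,971; credit = $23,025 − $9,971 = $13,054.
Elderly Relief Credit: income exceeds $18,700 by $60,350, which is 21 full-or-partial $3,000 increments; reduction = 21 × $15 = $315, leaving $765.
Commuter Credit: $79,050 is below the $294,600 cutoff, so the full $6,750 applies.
Total: $13,054 + $765 + $6,750 = $20,569.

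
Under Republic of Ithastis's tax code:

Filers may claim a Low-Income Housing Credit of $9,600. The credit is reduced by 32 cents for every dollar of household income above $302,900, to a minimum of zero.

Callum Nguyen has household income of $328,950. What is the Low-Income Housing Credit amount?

$1,264

Low-Income Housing Credit: 32% of the $26,050 excess over $302,900 is $8,336; credit = $9,600 − $8,336 = $1,264.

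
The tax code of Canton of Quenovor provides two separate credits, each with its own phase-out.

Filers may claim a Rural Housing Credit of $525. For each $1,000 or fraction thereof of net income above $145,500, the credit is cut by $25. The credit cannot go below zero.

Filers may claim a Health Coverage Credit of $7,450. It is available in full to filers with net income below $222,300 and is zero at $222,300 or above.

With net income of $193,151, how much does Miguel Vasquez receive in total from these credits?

Rural Housing Credit: income exceeds $145,500 by $47,651 → 48 increments × $25 = $1,200 ≥ base, so the credit is $0.
Health Coverage Credit: $193,151 is below the $222,300 cutoff, so the full $7,450 applies.
Total: $0 + $7,450 = $7,450.

$7,450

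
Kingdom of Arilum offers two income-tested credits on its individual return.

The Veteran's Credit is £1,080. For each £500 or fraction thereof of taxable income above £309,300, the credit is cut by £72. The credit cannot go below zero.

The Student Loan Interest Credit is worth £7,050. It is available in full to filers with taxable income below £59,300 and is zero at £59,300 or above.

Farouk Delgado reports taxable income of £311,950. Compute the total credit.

Veteran's Credit: income exceeds £309,300 by £2,650, which is 6 full-or-partial £500 increments; reduction = 6 × £72 = £432, leaving £648.
Student Loan Interest Credit: £311,950 meets or exceeds the £59,300 cutoff, so the credit is £0.
Total: £648 + £0 = £648.

£648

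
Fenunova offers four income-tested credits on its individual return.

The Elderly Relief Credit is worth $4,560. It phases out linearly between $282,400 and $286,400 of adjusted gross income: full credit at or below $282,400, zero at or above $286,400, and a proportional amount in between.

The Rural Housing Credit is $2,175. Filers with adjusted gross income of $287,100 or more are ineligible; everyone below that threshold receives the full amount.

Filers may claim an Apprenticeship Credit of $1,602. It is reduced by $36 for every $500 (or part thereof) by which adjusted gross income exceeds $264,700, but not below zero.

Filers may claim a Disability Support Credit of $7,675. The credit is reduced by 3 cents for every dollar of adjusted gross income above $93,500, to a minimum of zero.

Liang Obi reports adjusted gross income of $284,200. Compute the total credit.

$6,835

Elderly Relief Credit: $284,200 is $1,800 into a $4,000 phase-out range, leaving 2,200/4,000 of the credit: $4,560 × 2,200/4,000 = $2,508.
Rural Housing Credit: $284,200 is below the $287,100 cutoff, so the full $2,175 applies.
Apprenticeship Credit: income exceeds $264,700 by $19,500, which is 39 full-or-partial $500 increments; reduction = 39 × $36 = $1,404, leaving $198.
Disability Support Credit: 3% of the $190,700 excess over $93,500 is $5,721; credit = $7,675 − $5,721 = $1,954.
Total: $2,508 + $2,175 + $198 + $1,954 = $6,835.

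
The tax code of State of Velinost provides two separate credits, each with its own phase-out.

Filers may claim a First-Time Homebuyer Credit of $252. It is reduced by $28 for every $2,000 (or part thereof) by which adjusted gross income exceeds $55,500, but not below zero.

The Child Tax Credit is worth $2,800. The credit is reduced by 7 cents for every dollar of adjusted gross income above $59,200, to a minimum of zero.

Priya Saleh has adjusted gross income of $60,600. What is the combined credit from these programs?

$2,870

First-Time Homebuyer Credit: income exceeds $55,500 by $5,100, which is 3 full-or-partial $2,000 increments; reduction = 3 × $28 = $84, leaving $168.
Child Tax Credit: 7% of the $1,400 excess over $59,200 is $98; credit = $2,800 − $98 = $2,702.
Total: $168 + $2,702 = $2,870.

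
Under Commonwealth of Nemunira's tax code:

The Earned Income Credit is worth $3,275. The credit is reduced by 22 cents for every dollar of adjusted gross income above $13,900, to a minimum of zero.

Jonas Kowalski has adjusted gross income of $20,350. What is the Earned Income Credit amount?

Earned Income Credit: 22% of the $6,450 excess over $13,900 is $1,419; credit = $3,275 − $1,419 = $1,856.

$1,856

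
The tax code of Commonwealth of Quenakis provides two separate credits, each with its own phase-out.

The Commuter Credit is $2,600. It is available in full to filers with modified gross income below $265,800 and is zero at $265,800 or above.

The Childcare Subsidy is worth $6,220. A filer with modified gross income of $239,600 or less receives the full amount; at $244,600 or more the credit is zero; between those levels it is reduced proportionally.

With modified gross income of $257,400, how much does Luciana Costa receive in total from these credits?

Commuter Credit: $257,400 is below the $265,800 cutoff, so the full $2,600 applies.
Childcare Subsidy: $257,400 is at or above $244,600, so the credit is $0.
Total: $2,600 + $0 = $2,600.

$2,600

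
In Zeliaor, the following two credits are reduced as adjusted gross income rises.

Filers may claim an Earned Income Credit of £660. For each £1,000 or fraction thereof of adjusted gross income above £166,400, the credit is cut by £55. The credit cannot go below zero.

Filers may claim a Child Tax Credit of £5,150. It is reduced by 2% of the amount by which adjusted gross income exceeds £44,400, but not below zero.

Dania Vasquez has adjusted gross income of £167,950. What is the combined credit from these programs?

£3,229

Earned Income Credit: income exceeds £166,400 by £1,550, which is 2 full-or-partial £1,000 increments; reduction = 2 × £55 = £110, leaving £550.
Child Tax Credit: 2% of the £123,550 excess over £44,400 is £2,471; credit = £5,150 − £2,471 = £2,679.
Total: £550 + £2,679 = £3,229.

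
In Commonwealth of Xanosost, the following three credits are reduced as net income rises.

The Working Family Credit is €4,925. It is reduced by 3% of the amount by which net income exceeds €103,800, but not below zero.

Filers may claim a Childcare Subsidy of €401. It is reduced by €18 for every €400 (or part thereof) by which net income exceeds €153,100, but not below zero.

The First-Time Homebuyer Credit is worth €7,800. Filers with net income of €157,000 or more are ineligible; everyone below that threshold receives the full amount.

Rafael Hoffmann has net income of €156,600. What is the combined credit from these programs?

€11,380

Working Family Credit: 3% of the €52,800 excess over €103,800 is €1,584; credit = €4,925 − €1,584 = €3,341.
Childcare Subsidy: income exceeds €153,100 by €3,500, which is 9 full-or-partial €400 increments; reduction = 9 × €18 = €162, leaving €239.
First-Time Homebuyer Credit: €156,600 is below the €157,000 cutoff, so the full €7,800 applies.
Total: €3,341 + €239 + €7,800 = €11,380.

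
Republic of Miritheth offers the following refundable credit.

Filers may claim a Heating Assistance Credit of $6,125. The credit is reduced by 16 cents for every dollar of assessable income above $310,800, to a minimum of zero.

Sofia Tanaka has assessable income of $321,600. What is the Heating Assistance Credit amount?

Heating Assistance Credit: 16% of the $10,800 excess over $310,800 is $1,728; credit = $6,125 − $1,728 = $4,397.

$4,397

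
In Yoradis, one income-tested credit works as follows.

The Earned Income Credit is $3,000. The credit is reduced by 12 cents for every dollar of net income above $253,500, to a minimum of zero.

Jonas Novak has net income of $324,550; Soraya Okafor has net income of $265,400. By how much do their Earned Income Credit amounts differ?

Jonas ($324,550): Earned Income Credit: 12% of the $71,050 excess over $253,500 is $8,526 ≥ base, so the credit is $0.
Soraya ($265,400): Earned Income Credit: 12% of the $11,900 excess over $253,500 is $1,428; credit = $3,000 − $1,428 = $1,572.
Difference: |$0 − $1,572| = $1,572.

$1,572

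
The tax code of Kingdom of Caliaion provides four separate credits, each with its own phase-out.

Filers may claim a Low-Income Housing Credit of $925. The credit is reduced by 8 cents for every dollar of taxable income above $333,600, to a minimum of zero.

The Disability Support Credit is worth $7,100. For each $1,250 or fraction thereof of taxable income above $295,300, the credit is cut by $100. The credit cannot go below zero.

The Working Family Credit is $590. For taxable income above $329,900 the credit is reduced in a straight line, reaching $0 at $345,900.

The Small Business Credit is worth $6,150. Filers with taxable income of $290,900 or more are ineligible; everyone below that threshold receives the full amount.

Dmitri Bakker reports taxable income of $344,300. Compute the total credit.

$3,228

Low-Income Housing Credit: 8% of the $10,700 excess over $333,600 is $856; credit = $925 − $856 = $69.
Disability Support Credit: income exceeds $295,300 by $49,000, which is 40 full-or-partial $1,250 increments; reduction = 40 × $100 = $4,000, leaving $3,100.
Working Family Credit: $344,300 is $14,400 into a $16,000 phase-out range, leaving 1,600/16,000 of the credit: $590 × 1,600/16,000 = $59.
Small Business Credit: $344,300 meets or exceeds the $290,900 cutoff, so the credit is $0.
Total: $69 + $3,100 + $59 + $0 = $3,228.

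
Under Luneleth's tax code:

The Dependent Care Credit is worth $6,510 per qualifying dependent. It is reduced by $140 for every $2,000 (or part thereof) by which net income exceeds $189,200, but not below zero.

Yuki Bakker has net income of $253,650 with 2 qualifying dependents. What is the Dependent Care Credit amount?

$8,400

Dependent Care Credit: base = 2 × $6,510 = $13,020. income exceeds $189,200 by $64,450, which is 33 full-or-partial $2,000 increments; reduction = 33 × $140 = $4,620, leaving $8,400.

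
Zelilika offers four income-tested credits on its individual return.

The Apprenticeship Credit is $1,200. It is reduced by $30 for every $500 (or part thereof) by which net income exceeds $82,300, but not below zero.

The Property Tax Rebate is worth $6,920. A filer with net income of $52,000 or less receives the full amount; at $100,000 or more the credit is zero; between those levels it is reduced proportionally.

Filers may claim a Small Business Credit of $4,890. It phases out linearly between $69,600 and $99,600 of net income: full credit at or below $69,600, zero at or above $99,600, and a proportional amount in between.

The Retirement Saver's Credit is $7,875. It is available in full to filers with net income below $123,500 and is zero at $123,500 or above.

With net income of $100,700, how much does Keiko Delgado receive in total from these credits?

$7,965

Apprenticeship Credit: income exceeds $82,300 by $18,400, which is 37 full-or-partial $500 increments; reduction = 37 × $30 = $1,110, leaving $90.
Property Tax Rebate: $100,700 is at or above $100,000, so the credit is $0.
Small Business Credit: $100,700 is at or above $99,600, so the credit is $0.
Retirement Saver's Credit: $100,700 is below the $123,500 cutoff, so the full $7,875 applies.
Total: $90 + $0 + $0 + $7,875 = $7,965.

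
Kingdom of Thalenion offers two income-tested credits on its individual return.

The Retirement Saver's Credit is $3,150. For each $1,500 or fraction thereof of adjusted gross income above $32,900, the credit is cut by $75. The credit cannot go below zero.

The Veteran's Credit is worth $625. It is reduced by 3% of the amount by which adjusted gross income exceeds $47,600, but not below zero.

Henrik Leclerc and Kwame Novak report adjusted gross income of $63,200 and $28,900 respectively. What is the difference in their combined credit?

Henrik ($63,200): Retirement Saver's Credit: income exceeds $32,900 by $30,300, which is 21 full-or-partial $1,500 increments; reduction = 21 × $75 = $1,575, leaving $1,575. Veteran's Credit: 3% of the $15,600 excess over $47,600 is $468; credit = $625 − $468 = $157. total $1,575 + $157 = $1,732
Kwame ($28,900): Retirement Saver's Credit: $28,900 is at or below the $32,900 threshold, so the full $3,150 applies. Veteran's Credit: $28,900 is at or below the $47,600 threshold, so the full $625 applies. total $3,150 + $625 = $3,775
Difference: |$1,732 − $3,775| = $2,043.

$2,043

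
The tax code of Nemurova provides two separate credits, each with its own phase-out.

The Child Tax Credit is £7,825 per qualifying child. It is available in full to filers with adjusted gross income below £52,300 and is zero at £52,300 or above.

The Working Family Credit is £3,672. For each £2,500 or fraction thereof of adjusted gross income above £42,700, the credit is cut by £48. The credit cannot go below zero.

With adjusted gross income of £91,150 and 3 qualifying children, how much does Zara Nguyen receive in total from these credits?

Child Tax Credit: base = 3 × £7,825 = £23,475. £91,150 meets or exceeds the £52,300 cutoff, so the credit is £0.
Working Family Credit: income exceeds £42,700 by £48,450, which is 20 full-or-partial £2,500 increments; reduction = 20 × £48 = £960, leaving £2,712.
Total: £0 + £2,712 = £2,712.

£2,712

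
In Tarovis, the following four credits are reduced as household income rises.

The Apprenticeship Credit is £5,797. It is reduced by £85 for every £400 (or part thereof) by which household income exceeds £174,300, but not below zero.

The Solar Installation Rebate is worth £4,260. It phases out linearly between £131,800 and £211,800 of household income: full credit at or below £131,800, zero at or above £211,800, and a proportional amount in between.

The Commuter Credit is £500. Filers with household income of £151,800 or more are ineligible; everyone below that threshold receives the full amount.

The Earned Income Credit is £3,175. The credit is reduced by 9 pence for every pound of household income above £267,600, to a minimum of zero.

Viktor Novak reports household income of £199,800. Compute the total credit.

£4,171

Apprenticeship Credit: income exceeds £174,300 by £25,500, which is 64 full-or-partial £400 increments; reduction = 64 × £85 = £5,440, leaving £357.
Solar Installation Rebate: £199,800 is £68,000 into a £80,000 phase-out range, leaving 12,000/80,000 of the credit: £4,260 × 12,000/80,000 = £639.
Commuter Credit: £199,800 meets or exceeds the £151,800 cutoff, so the credit is £0.
Earned Income Credit: £199,800 is at or below the £267,600 threshold, so the full £3,175 applies.
Total: £357 + £639 + £0 + £3,175 = £4,171.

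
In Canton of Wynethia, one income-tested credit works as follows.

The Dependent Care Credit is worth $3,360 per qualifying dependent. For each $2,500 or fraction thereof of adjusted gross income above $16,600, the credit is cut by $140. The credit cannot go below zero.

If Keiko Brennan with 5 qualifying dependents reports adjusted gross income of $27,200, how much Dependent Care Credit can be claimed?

$16,100

Dependent Care Credit: base = 5 × $3,360 = $16,800. income exceeds $16,600 by $10,600, which is 5 full-or-partial $2,500 increments; reduction = 5 × $140 = $700, leaving $16,100.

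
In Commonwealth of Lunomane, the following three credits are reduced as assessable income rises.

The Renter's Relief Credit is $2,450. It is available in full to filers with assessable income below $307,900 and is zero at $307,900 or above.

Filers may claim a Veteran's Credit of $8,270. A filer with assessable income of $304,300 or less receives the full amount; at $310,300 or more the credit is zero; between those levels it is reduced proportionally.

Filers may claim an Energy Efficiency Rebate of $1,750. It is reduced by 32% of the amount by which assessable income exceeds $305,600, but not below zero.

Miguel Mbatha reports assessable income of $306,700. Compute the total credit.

Renter's Relief Credit: $306,700 is below the $307,900 cutoff, so the full $2,450 applies.
Veteran's Credit: $306,700 is $2,400 into a $6,000 phase-out range, leaving 3,600/6,000 of the credit: $8,270 × 3,600/6,000 = $4,962.
Energy Efficiency Rebate: 32% of the $1,100 excess over $305,600 is $352; credit = $1,750 − $352 = $1,398.
Total: $2,450 + $4,962 + $1,398 = $8,810.

$8,810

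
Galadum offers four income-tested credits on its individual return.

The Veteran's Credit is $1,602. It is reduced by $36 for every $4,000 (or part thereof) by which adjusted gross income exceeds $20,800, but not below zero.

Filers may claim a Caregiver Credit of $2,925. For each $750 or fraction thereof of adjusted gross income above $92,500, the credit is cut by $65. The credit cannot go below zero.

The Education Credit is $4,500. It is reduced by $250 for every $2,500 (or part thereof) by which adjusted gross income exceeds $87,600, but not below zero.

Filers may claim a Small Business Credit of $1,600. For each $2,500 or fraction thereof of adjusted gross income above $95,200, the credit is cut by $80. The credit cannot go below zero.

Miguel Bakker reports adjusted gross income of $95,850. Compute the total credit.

$8,538

Veteran's Credit: income exceeds $20,800 by $75,050, which is 19 full-or-partial $4,000 increments; reduction = 19 × $36 = $684, leaving $918.
Caregiver Credit: income exceeds $92,500 by $3,350, which is 5 full-or-partial $750 increments; reduction = 5 × $65 = $325, leaving $2,600.
Education Credit: income exceeds $87,600 by $8,250, which is 4 full-or-partial $2,500 increments; reduction = 4 × $250 = $1,000, leaving $3,500.
Small Business Credit: income exceeds $95,200 by $650, which is 1 full-or-partial $2,500 increment; reduction = 1 × $80 = $80, leaving $1,520.
Total: $918 + $2,600 + $3,500 + $1,520 = $8,538.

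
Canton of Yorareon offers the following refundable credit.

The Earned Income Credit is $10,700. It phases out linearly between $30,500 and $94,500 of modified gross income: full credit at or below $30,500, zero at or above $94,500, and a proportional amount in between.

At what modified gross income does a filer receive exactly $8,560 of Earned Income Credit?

$43,300

$8,560 is 8,560/10,700 of the full $10,700, so 2,140/10,700 of the $64,000 range has been used: income = $30,500 + $64,000 × 2,140/10,700 = $43,300.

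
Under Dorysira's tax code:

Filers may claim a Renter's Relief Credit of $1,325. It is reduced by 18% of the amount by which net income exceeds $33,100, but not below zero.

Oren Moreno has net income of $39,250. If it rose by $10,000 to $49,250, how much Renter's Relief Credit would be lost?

$218

At $39,250 — 18% of the $6,150 excess over $33,100 is $1,107; credit = $1,325 − $1,107 = $218.
At $49,250 — 18% of the $16,150 excess over $33,100 is $2,907 ≥ base, so the credit is $0.
Lost: $218 − $0 = $218.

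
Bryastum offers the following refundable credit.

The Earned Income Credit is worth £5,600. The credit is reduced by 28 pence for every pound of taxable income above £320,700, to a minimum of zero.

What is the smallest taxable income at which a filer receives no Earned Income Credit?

£340,700

The credit falls by 28% of each pound above £320,700, so it reaches zero when the excess is £5,600 / 28% = £20,000: income = £320,700 + £20,000 = £340,700.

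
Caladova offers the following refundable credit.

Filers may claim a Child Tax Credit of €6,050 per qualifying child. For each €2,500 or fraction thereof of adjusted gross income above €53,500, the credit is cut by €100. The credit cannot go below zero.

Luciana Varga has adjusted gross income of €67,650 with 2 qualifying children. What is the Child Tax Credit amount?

Child Tax Credit: base = 2 × €6,050 = €12,100. income exceeds €53,500 by €14,150, which is 6 full-or-partial €2,500 increments; reduction = 6 × €100 = €600, leaving €11,500.

€11,500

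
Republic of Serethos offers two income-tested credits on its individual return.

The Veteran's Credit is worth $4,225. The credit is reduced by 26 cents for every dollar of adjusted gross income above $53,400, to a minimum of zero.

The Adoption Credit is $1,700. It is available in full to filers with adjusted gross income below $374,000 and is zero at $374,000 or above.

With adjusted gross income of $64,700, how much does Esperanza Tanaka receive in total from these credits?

Veteran's Credit: 26% of the $11,300 excess over $53,400 is $2,938; credit = $4,225 − $2,938 = $1,287.
Adoption Credit: $64,700 is below the $374,000 cutoff, so the full $1,700 applies.
Total: $1,287 + $1,700 = $2,987.

$2,987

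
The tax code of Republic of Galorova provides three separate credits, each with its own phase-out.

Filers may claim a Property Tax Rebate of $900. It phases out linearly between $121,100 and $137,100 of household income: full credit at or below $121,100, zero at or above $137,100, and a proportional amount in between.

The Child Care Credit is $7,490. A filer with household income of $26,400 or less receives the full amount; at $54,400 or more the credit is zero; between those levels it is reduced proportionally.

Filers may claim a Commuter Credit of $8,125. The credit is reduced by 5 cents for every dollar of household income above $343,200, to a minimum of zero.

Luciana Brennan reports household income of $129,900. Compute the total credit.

$8,530

Property Tax Rebate: $129,900 is $8,800 into a $16,000 phase-out range, leaving 7,200/16,000 of the credit: $900 × 7,200/16,000 = $405.
Child Care Credit: $129,900 is at or above $54,400, so the credit is $0.
Commuter Credit: $129,900 is at or below the $343,200 threshold, so the full $8,125 applies.
Total: $405 + $0 + $8,125 = $8,530.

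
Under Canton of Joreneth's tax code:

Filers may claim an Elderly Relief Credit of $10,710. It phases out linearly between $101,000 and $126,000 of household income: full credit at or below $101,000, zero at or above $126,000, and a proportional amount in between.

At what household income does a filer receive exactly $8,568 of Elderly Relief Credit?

$8,568 is 8,568/10,710 of the full $10,710, so 2,142/10,710 of the $25,000 range has been used: income = $101,000 + $25,000 × 2,142/10,710 = $106,000.

$106,000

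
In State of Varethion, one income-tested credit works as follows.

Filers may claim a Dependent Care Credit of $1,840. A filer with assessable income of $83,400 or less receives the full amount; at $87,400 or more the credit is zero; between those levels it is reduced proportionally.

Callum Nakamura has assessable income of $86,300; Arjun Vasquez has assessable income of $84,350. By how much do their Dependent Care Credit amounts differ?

Callum ($86,300): Dependent Care Credit: $86,300 is $2,900 into a $4,000 phase-out range, leaving 1,100/4,000 of the credit: $1,840 × 1,100/4,000 = $506.
Arjun ($84,350): Dependent Care Credit: $84,350 is $950 into a $4,000 phase-out range, leaving 3,050/4,000 of the credit: $1,840 × 3,050/4,000 = $1,403.
Difference: |$506 − $1,403| = $897.

$897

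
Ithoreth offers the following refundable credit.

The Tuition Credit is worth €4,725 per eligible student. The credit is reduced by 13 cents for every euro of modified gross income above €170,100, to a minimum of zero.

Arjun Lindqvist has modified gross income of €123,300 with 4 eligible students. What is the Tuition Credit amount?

€18,900

Tuition Credit: base = 4 × €4,725 = €18,900. €123,300 is at or below the €170,100 threshold, so the full €18,900 applies.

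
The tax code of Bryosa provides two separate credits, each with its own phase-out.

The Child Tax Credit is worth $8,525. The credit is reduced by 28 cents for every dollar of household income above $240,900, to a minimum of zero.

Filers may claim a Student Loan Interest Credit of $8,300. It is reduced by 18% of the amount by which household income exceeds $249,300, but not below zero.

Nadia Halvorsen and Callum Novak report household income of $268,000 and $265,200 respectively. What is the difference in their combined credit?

$1,288

Nadia ($268,000): Child Tax Credit: 28% of the $27,100 excess over $240,900 is $7,588; credit = $8,525 − $7,588 = $937. Student Loan Interest Credit: 18% of the $18,700 excess over $249,300 is $3,366; credit = $8,300 − $3,366 = $4,934. total $937 + $4,934 = $5,871
Callum ($265,200): Child Tax Credit: 28% of the $24,300 excess over $240,900 is $6,804; credit = $8,525 − $6,804 = $1,721. Student Loan Interest Credit: 18% of the $15,900 excess over $249,300 is $2,862; credit = $8,300 − $2,862 = $5,438. total $1,721 + $5,438 = $7,159
Difference: |$5,871 − $7,159| = $1,288.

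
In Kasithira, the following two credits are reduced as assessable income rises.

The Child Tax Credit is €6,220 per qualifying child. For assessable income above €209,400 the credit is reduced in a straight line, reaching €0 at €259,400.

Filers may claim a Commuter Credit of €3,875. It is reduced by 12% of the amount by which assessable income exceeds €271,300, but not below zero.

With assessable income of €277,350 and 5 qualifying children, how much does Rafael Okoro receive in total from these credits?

€3,149

Child Tax Credit: base = 5 × €6,220 = €31,100. €277,350 is at or above €259,400, so the credit is €0.
Commuter Credit: 12% of the €6,050 excess over €271,300 is €726; credit = €3,875 − €726 = €3,149.
Total: €0 + €3,149 = €3,149.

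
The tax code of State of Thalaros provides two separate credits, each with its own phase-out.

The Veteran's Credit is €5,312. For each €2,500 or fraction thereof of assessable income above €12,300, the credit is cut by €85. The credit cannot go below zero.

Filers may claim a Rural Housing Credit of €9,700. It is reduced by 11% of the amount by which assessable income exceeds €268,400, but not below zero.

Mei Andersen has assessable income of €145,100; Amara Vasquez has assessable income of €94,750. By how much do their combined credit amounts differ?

€1,785

Mei (€145,100): Veteran's Credit: income exceeds €12,300 by €132,800, which is 54 full-or-partial €2,500 increments; reduction = 54 × €85 = €4,590, leaving €722. Rural Housing Credit: €145,100 is at or below the €268,400 threshold, so the full €9,700 applies. total €722 + €9,700 = €10,422
Amara (€94,750): Veteran's Credit: income exceeds €12,300 by €82,450, which is 33 full-or-partial €2,500 increments; reduction = 33 × €85 = €2,805, leaving €2,507. Rural Housing Credit: €94,750 is at or below the €268,400 threshold, so the full €9,700 applies. total €2,507 + €9,700 = €12,207
Difference: |€10,422 − €12,207| = €1,785.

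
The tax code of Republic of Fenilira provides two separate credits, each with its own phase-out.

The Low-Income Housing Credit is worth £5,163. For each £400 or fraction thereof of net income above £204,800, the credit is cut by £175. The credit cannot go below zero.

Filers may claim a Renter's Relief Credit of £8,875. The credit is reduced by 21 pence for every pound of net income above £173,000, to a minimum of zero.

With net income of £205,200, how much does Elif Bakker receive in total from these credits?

£7,101

Low-Income Housing Credit: income exceeds £204,800 by £400, which is 1 full-or-partial £400 increment; reduction = 1 × £175 = £175, leaving £4,988.
Renter's Relief Credit: 21% of the £32,200 excess over £173,000 is £6,762; credit = £8,875 − £6,762 = £2,113.
Total: £4,988 + £2,113 = £7,101.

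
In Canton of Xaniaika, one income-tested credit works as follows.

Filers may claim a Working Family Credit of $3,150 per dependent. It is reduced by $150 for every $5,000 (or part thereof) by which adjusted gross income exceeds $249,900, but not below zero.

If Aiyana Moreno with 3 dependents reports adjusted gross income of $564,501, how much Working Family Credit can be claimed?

Working Family Credit: base = 3 × $3,150 = $9,450. income exceeds $249,900 by $314,601 → 63 increments × $150 = $9,450 ≥ base, so the credit is $0.

$0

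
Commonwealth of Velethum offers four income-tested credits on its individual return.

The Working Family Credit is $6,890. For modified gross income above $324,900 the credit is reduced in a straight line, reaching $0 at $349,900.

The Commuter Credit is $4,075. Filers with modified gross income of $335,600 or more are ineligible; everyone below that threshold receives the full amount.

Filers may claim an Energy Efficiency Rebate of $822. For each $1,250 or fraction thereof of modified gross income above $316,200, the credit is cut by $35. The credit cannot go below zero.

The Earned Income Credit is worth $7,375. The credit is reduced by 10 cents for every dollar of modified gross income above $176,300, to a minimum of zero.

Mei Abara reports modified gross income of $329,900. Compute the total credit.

$10,024

Working Family Credit: $329,900 is $5,000 into a $25,000 phase-out range, leaving 20,000/25,000 of the credit: $6,890 × 20,000/25,000 = $5,512.
Commuter Credit: $329,900 is below the $335,600 cutoff, so the full $4,075 applies.
Energy Efficiency Rebate: income exceeds $316,200 by $13,700, which is 11 full-or-partial $1,250 increments; reduction = 11 × $35 = $385, leaving $437.
Earned Income Credit: 10% of the $153,600 excess over $176,300 is $15,360 ≥ base, so the credit is $0.
Total: $5,512 + $4,075 + $437 + $0 = $10,024.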